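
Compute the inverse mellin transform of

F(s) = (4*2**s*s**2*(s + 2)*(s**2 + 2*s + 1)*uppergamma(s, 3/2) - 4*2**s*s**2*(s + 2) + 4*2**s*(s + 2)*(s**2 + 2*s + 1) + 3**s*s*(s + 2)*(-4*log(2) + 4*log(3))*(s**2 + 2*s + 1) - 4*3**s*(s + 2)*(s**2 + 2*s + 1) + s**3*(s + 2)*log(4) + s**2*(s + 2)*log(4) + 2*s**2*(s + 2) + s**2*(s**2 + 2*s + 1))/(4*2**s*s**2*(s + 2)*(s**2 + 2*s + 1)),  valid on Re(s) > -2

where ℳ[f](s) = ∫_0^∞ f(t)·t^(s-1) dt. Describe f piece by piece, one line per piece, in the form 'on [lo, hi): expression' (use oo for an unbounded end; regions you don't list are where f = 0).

treat the 4 regions marked off by 1/2, 1, 3/2 separately and sum
segment 0 to 1/2 holds t**2; add its integral
the [1/2, 1) slice contributes ∫ t*log(t)·t^(s-1) dt
over [1, 3/2), the kernel integral of log(t) enters the sum
segment [3/2, ∞) carries exp(-t); integrate it

on [0, 1/2): t**2
on [1/2, 1): t*log(t)
on [1, 3/2): log(t)
on [3/2, oo): exp(-t)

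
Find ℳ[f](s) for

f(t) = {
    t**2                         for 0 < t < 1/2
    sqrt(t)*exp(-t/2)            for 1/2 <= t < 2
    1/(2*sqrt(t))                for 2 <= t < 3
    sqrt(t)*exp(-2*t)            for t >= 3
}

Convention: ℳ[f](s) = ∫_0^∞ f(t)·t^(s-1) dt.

the shared t-power comes off first: t**(3/2) on [0, 1/2); exp(-t/2) on [1/2, 2); 1/(2*t) on [2, 3); …
decompose at 1/2, 2, 3; ℳ[f](s) sums the 4 pieces' integrals
segment [0, 1/2) carries t**2; integrate it
over [1/2, 2), the kernel integral of sqrt(t)*exp(-t/2) enters the sum
between 2 and 3 the integrand is 1/(2*sqrt(t))·t^(s-1)
on [3, ∞) integrate f = sqrt(t)*exp(-2*t) against the kernel

12**(1/2 - s)*(-8*2**(2*s)*6**(s + 1/2)*(s + 2)*(2*s - 1)*uppergamma(s + 1/2, 1) - 4*2**(2*s)*6**(s + 1/2)*(s + 2) + 4*24**(s + 1/2)*(s + 2)*(2*s - 1)*uppergamma(s + 1/2, 1/4) + 8*6**(2*s)*(s + 2) + 4*6**(s + 1/2)*(s + 2)*(2*s - 1)*uppergamma(s + 1/2, 6) + sqrt(2)*6**(s + 1/2)*(2*s - 1))/(48*(s + 2)*(2*s - 1))
  Re(s) > -2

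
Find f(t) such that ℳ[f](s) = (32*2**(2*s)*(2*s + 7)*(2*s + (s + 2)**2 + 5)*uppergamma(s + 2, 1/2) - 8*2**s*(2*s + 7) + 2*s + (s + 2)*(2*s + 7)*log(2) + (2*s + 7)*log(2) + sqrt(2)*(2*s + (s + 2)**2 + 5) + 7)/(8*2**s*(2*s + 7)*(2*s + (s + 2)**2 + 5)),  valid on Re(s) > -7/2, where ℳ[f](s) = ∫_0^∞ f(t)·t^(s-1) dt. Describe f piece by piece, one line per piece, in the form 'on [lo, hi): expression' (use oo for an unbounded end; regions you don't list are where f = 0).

on [0, 1/2): t**(7/2)
on [1/2, 1): t**3*log(t)
on [1, oo): t**2*exp(-t/2)

strip the shared t-power: t**(3/2) on [0, 1/2); t*log(t) on [1/2, 1); exp(-t/2) on [1, ∞)
slice at 1/2, 1, transform all 3 pieces, and sum them
piece [0, 1/2): integrate t**(7/2) against the kernel
[1/2, 1) adds the kernel integral of t**3*log(t)
[1, ∞) adds the kernel integral of t**2*exp(-t/2)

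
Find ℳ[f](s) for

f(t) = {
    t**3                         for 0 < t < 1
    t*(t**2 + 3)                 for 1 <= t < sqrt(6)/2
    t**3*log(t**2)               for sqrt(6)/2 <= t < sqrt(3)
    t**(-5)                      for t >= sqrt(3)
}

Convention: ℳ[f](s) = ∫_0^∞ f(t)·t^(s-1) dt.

2**(-s/2 - 1/2)*(-81*2**(s/2 + 1/2)*(s/2 - 5/2)*(s + 1)*(s + (s + 1)**2/4 + 2) - 162*2**(s/2 + 1/2)*(s/2 - 5/2)*(s + (s + 1)**2/4 + 2) - 81*3**(s/2 + 1/2)*(s/2 - 5/2)*(s/2 + 3/2)*(s + 1)**2*log(3)/4 + 81*3**(s/2 + 1/2)*(s/2 - 5/2)*(s/2 + 3/2)*(s + 1)**2*log(2)/4 - 81*3**(s/2 + 1/2)*(s/2 - 5/2)*(s/2 + 3/2)*(s + 1)*log(3)/2 + 81*3**(s/2 + 1/2)*(s/2 - 5/2)*(s/2 + 3/2)*(s + 1)*log(2)/2 + 81*3**(s/2 + 1/2)*(s/2 - 5/2)*(s/2 + 3/2)*(s + 1)/2 + 243*3**(s/2 + 1/2)*(s/2 - 5/2)*(s + 1)*(s + (s + 1)**2/4 + 2)/2 + 162*3**(s/2 + 1/2)*(s/2 - 5/2)*(s + (s + 1)**2/4 + 2) + 81*6**(s/2 + 1/2)*(s/2 - 5/2)*(s/2 + 3/2)*(s + 1)**2*log(3)/2 - 81*6**(s/2 + 1/2)*(s/2 - 5/2)*(s/2 + 3/2)*(s + 1) + 81*6**(s/2 + 1/2)*(s/2 - 5/2)*(s/2 + 3/2)*(s + 1)*log(3) - 6**(s/2 + 1/2)*(s/2 + 3/2)*(s + 1)*(s + (s + 1)**2/4 + 2))/(54*(s/2 - 5/2)*(s/2 + 3/2)*(s + 1)*(s + (s + 1)**2/4 + 2))
  -3 < Re(s) < 5

invert the shared t-power to get t**2 on [0, 1); t**2 + 3 on [1, sqrt(6)/2); t**2*log(t**2) on [sqrt(6)/2, sqrt(3)); …
strip the power substitution: t on [0, 1); t + 3 on [1, 3/2); t*log(t) on [3/2, 3); …
summing 4 kernel integrals split by 1, sqrt(6)/2, sqrt(3) yields ℳ[f](s)
on [0, 1): add ∫ t**3·t^(s-1) dt
on [1, sqrt(6)/2): add ∫ t*(t**2 + 3)·t^(s-1) dt
segment [sqrt(6)/2, sqrt(3)) carries t**3*log(t**2); integrate it
over [sqrt(3), ∞), the kernel integral of t**(-5) enters the sum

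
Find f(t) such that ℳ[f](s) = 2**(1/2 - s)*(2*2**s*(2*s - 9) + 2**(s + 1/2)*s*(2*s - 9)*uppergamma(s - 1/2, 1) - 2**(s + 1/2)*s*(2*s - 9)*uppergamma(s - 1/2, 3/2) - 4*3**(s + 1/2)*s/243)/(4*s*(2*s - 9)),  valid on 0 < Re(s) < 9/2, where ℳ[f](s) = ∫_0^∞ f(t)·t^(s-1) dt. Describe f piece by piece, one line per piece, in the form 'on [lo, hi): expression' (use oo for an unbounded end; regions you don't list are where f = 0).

the shared t-power comes off first: sqrt(2)/(2*sqrt(t)) on [0, 1); exp(-t)/(2*t) on [1, 3/2); 1/(32*t**5) on [3/2, ∞)
remove the common scale on t first: 1/sqrt(t) on [0, 2); exp(-t/2)/t on [2, 3); t**(-5) on [3, ∞)
reversing the shared t-power: sqrt(t) on [0, 2); exp(-t/2) on [2, 3); t**(-4) on [3, ∞)
f breaks at 1, 3/2 into 3 integrals to sum
piece [0, 1): integrate sqrt(2)/2 against the kernel
∫ over [1, 3/2) of exp(-t)/(2*sqrt(t))·t^(s-1) joins the sum
∫ 1/(32*t**(9/2))·t^(s-1) over [3/2, ∞)

on [0, 1): sqrt(2)/2
on [1, 3/2): exp(-t)/(2*sqrt(t))
on [3/2, oo): 1/(32*t**(9/2))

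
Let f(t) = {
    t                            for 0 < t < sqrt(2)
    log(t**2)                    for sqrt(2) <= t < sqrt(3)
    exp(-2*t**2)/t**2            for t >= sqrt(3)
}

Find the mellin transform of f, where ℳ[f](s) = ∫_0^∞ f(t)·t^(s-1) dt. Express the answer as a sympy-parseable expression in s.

back out the power substitution: sqrt(t) on [0, 2); log(t) on [2, 3); exp(-2*t)/t on [3, ∞)
back out the shared t-power: t**(3/2) on [0, 2); t*log(t) on [2, 3); exp(-2*t) on [3, ∞)
summing 3 kernel integrals split by sqrt(2), sqrt(3) yields ℳ[f](s)
for t in [0, sqrt(2)): the term is ∫ t·t^(s-1)
[sqrt(2), sqrt(3)) adds the kernel integral of log(t**2)
piece [sqrt(3), ∞): integrate exp(-2*t**2)/t**2 against the kernel

(-12**(s/2)*s**2*log(2) + 12**(s/2)*sqrt(2)*s**2 - 12**(s/2)*s*log(2) + 2*12**(s/2)*s + 2*12**(s/2) + 18**(s/2)*s**2*log(3) - 2*18**(s/2)*s + 18**(s/2)*s*log(3) - 2*18**(s/2) + 3**(s/2)*s**3*uppergamma(s/2 - 1, 6) + 3**(s/2)*s**2*uppergamma(s/2 - 1, 6))/(6**(s/2)*s**2*(s + 1))
  Re(s) > -1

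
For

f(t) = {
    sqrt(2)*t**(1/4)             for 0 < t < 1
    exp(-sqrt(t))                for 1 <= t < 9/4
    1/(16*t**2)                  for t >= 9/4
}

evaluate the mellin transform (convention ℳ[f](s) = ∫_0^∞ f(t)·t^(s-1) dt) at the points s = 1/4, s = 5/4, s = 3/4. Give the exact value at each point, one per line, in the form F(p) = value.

F(1/4) = -2*sqrt(pi)*erfc(sqrt(6)/2) + 2*sqrt(6)/567 + 2*sqrt(pi)*erfc(1) + 2*sqrt(2)
F(5/4) = -3*sqrt(6)*exp(-3/2) - 3*sqrt(pi)*erfc(sqrt(6)/2)/2 + sqrt(6)/54 + 3*sqrt(pi)*erfc(1)/2 + 2*sqrt(2)/3 + 5*exp(-1)
F(3/4) = -sqrt(6)*exp(-3/2) - sqrt(pi)*erfc(sqrt(6)/2) + sqrt(6)/135 + sqrt(pi)*erfc(1) + 2*exp(-1) + sqrt(2)

remove the power substitution first: sqrt(2)*sqrt(t) on [0, 1); exp(-t) on [1, 3/2); 1/(16*t**4) on [3/2, ∞)
back out the common scale on t: sqrt(t) on [0, 2); exp(-t/2) on [2, 3); t**(-4) on [3, ∞)
breakpoints 1, 9/4: one integral from each of the 3 segments
between 0 and 1 the integrand is sqrt(2)*t**(1/4)·t^(s-1)
segment 1 to 9/4 holds exp(-sqrt(t)); add its integral
∫ over [9/4, ∞) of 1/(16*t**2)·t^(s-1) joins the sum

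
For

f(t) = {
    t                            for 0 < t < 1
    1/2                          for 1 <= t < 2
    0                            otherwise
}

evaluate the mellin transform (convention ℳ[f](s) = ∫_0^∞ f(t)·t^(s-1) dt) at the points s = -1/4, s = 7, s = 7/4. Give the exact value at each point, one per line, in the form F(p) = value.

F(-1/4) = 10/3 - 2**(3/4)
F(7) = 515/56
F(7/4) = 6/77 + 4*2**(3/4)/7

treat the 2 regions marked off by 1 separately and sum
piece [0, 1): integrate t against the kernel
between 1 and 2 the integrand is 1/2·t^(s-1)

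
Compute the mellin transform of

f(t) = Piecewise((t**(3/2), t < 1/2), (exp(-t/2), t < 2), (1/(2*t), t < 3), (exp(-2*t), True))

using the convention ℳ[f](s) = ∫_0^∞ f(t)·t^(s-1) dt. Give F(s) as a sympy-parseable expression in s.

(12*24**s*(s - 1)*(2*s + 3)*uppergamma(s, 1/4) - 12*24**s*(s - 1)*(2*s + 3)*uppergamma(s, 1) - 3*24**s*(2*s + 3) + 2*36**s*(2*s + 3) + 12*6**s*(s - 1)*(2*s + 3)*uppergamma(s, 6) + 6*sqrt(2)*6**s*(s - 1))/(12*12**s*(s - 1)*(2*s + 3))
  Re(s) > -3/2

f breaks at 1/2, 2, 3 into 4 integrals to sum
between 0 and 1/2 the integrand is t**(3/2)·t^(s-1)
∫ over [1/2, 2) of exp(-t/2)·t^(s-1) joins the sum
segment [2, 3) carries 1/(2*t); integrate it
on [3, ∞): add ∫ exp(-2*t)·t^(s-1) dt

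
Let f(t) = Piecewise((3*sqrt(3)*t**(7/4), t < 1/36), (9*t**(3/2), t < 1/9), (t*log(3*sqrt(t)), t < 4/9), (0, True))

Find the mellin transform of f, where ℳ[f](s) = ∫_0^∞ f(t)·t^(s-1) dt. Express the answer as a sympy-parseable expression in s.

(16*16**s*(s + 1)*(2*s + 3)*(4*s + 7)*log(2) - 8*2**(4*s)*(2*s + 3)*(4*s + 7) + 24*2**(2*s)*(s + 1)**2*(4*s + 7) + 2*2**(2*s)*(2*s + 3)*(4*s + 7) + sqrt(2)*(s + 1)**2*(2*s + 3) - 3*(s + 1)**2*(4*s + 7))/(36*6**(2*s)*(s + 1)**2*(2*s + 3)*(4*s + 7))
  Re(s) > -7/4

back out the power substitution: 3*sqrt(3)*t**(7/2) on [0, 1/6); 9*t**3 on [1/6, 1/3); t**2*log(3*t) on [1/3, 2/3)
back out the shared t-power: 3*sqrt(3)*t**(3/2) on [0, 1/6); 9*t on [1/6, 1/3); log(3*t) on [1/3, 2/3)
back out the common scale on t: t**(3/2) on [0, 1/2); 3*t on [1/2, 1); log(t) on [1, 2)
the 3 pieces separated at 1/36, 1/9 each add one integral
the [0, 1/36) slice contributes ∫ 3*sqrt(3)*t**(7/4)·t^(s-1) dt
over [1/36, 1/9), the kernel integral of 9*t**(3/2) enters the sum
between 1/9 and 4/9 the integrand is t*log(3*sqrt(t))·t^(s-1)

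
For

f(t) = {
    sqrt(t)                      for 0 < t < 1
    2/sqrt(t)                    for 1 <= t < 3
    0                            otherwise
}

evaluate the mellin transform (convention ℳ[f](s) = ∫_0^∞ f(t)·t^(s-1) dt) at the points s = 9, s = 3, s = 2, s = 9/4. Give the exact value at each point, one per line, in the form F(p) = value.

F(9) = -42/323 + 26244*sqrt(3)/17
F(3) = -18/35 + 36*sqrt(3)/5
F(2) = -14/15 + 4*sqrt(3)
F(9/4) = -60/77 + 24*3**(3/4)/7

remove the shared t-power first: t**(3/2) on [0, 1); 2*sqrt(t) on [1, 3)
along the cuts 1, ℳ[f](s) splits into 2 integrals
the [0, 1) slice contributes ∫ sqrt(t)·t^(s-1) dt
on [1, 3): add ∫ 2/sqrt(t)·t^(s-1) dt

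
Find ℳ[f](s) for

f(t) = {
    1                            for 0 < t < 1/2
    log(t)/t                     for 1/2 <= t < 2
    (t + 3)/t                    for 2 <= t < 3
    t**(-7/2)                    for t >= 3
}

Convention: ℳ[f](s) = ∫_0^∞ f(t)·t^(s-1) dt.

remove the shared t-power first: t on [0, 1/2); log(t) on [1/2, 2); t + 3 on [2, 3); …
decompose at 1/2, 2, 3; ℳ[f](s) sums the 4 pieces' integrals
[0, 1/2) adds the kernel integral of 1
∫ log(t)/t·t^(s-1) over [1/2, 2)
between 2 and 3 the integrand is (t + 3)/t·t^(s-1)
on [3, ∞): add ∫ t**(-7/2)·t^(s-1) dt

2**(1 - s)*(54*2**(2*s - 2)*s*(s - 1)*(2*s - 7)*log(2) - 54*2**(2*s - 2)*s*(2*s - 7) - 270*2**(2*s - 2)*(s - 1)**2*(2*s - 7) - 162*2**(2*s - 2)*(s - 1)*(2*s - 7) - 4*sqrt(3)*6**(s - 1)*s*(s - 1)**2 + 324*6**(s - 1)*(s - 1)**2*(2*s - 7) + 162*6**(s - 1)*(s - 1)*(2*s - 7) + 54*s*(s - 1)*(2*s - 7)*log(2) + 54*s*(2*s - 7) + 27*(s - 1)**2*(2*s - 7))/(54*s*(s - 1)**2*(2*s - 7))
  0 < Re(s) < 7/2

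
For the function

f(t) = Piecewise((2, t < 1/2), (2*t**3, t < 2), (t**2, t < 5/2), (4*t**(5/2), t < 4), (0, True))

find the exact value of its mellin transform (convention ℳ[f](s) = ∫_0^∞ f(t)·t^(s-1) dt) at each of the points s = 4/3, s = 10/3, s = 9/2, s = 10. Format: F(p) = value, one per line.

F(4/3) = 3*2**(2/3)*(-65000*sqrt(2)*5**(5/6) + 39744*2**(2/3) + 37375*5**(1/3) + 2135670)/47840
F(10/3) = 3*2**(2/3)*(-3800000*sqrt(2)*5**(5/6) + 1612800*2**(2/3) + 2078125*5**(1/3) + 318775056)/680960
F(9/2) = 909793*sqrt(2)/37440 + 15625*sqrt(10)/832 + 2019027/224
F(10) = 57205946567667/5324800 - 9765625*sqrt(10)/1024

f breaks at 1/2, 2, 5/2 into 4 integrals to sum
on [0, 1/2) integrate f = 2 against the kernel
piece [1/2, 2): integrate 2*t**3 against the kernel
∫ t**2·t^(s-1) over [2, 5/2)
over [5/2, 4), the kernel integral of 4*t**(5/2) enters the sum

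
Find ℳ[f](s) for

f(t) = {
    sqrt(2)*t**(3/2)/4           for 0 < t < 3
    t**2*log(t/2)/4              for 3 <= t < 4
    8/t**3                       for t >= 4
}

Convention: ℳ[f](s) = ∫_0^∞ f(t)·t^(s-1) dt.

(32*2**(2*s)*(s - 3)*(s + 1)*(2*s + 3)*log(2) - 32*2**(2*s)*(s - 3)*(2*s + 3) + 32*2**(2*s)*(s - 3)*(2*s + 3)*log(2) - 2**(2*s)*(2*s + 3)*(2*s + (s + 1)**2 + 3) + 3**s*(s - 3)*(s + 1)*(2*s + 3)*(-18*log(3) + 18*log(2)) + 3**s*(s - 3)*(2*s + 3)*(-18*log(3) + 18*log(2)) + 18*3**s*(s - 3)*(2*s + 3) + 12*3**s*sqrt(6)*(s - 3)*(2*s + (s + 1)**2 + 3))/(8*(s - 3)*(2*s + 3)*(2*s + (s + 1)**2 + 3))
  -3/2 < Re(s) < 3

peel off the common scale on t: t**(3/2) on [0, 3/2); t**2*log(t) on [3/2, 2); t**(-3) on [2, ∞)
the shared t-power comes off first: sqrt(t) on [0, 3/2); t*log(t) on [3/2, 2); t**(-4) on [2, ∞)
linearity at 3, 4 turns ℳ[f](s) into 3 summed integrals
on [0, 3) integrate f = sqrt(2)*t**(3/2)/4 against the kernel
on [3, 4): add ∫ t**2*log(t/2)/4·t^(s-1) dt
on [4, ∞) integrate f = 8/t**3 against the kernel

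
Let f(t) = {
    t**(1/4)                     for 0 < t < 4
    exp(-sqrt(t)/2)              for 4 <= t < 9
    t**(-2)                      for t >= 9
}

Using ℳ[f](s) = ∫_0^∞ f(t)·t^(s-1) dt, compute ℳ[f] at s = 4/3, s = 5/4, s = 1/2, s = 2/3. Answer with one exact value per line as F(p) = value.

F(4/3) = -8*2**(2/3)*uppergamma(8/3, 3/2) + 3**(2/3)/6 + 96*2**(1/6)/19 + 8*2**(2/3)*uppergamma(8/3, 1)
F(5/4) = -24*sqrt(3)*exp(-3/2) - 6*sqrt(2)*sqrt(pi)*erfc(sqrt(6)/2) + 4*sqrt(3)/27 + 6*sqrt(2)*sqrt(pi)*erfc(1) + 16/3 + 20*sqrt(2)*exp(-1)
F(1/2) = -4*exp(-3/2) + 2/81 + 4*exp(-1) + 8*sqrt(2)/3
F(2/3) = -4*2**(1/3)*uppergamma(4/3, 3/2) + 3**(1/3)/36 + 4*2**(1/3)*uppergamma(4/3, 1) + 24*2**(5/6)/11

reversing the power substitution: sqrt(t) on [0, 2); exp(-t/2) on [2, 3); t**(-4) on [3, ∞)
along the cuts 4, 9, ℳ[f](s) splits into 3 integrals
piece [0, 4): integrate t**(1/4) against the kernel
on [4, 9): add ∫ exp(-sqrt(t)/2)·t^(s-1) dt
between 9 and ∞ the integrand is t**(-2)·t^(s-1)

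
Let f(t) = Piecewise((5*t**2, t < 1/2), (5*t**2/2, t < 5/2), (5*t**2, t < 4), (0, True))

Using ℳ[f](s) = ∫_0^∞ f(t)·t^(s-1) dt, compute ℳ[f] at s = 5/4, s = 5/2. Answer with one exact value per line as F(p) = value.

summing 3 kernel integrals split by 1/2, 5/2 yields ℳ[f](s)
the [0, 1/2) slice contributes ∫ 5*t**2·t^(s-1) dt
∫ over [1/2, 5/2) of 5*t**2/2·t^(s-1) joins the sum
segment [5/2, 4) carries 5*t**2; integrate it

F(5/4) = -625*2**(3/4)*5**(1/4)/104 + 5*2**(3/4)/104 + 1280*sqrt(2)/13
F(5/2) = -3125*sqrt(10)/288 + 5*sqrt(2)/288 + 5120/9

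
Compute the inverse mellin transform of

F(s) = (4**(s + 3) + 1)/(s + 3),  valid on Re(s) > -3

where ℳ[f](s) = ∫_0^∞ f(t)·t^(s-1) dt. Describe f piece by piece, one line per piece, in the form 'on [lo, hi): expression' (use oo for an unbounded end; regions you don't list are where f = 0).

on [0, 1): 2*t**3
on [1, 4): t**3

integrate the 2 segments split at 1, then add the results
segment 0 to 1 holds 2*t**3; add its integral
[1, 4) adds the kernel integral of t**3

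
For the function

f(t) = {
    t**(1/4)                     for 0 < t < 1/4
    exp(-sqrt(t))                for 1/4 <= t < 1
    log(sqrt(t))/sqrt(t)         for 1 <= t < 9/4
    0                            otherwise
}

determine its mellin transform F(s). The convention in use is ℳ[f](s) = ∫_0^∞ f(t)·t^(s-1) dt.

strip the power substitution: sqrt(t) on [0, 1/2); exp(-t) on [1/2, 1); log(t)/t on [1, 3/2)
linearity at 1/4, 1 turns ℳ[f](s) into 3 summed integrals
∫ over [0, 1/4) of t**(1/4)·t^(s-1) joins the sum
piece [1/4, 1): integrate exp(-sqrt(t)) against the kernel
on [1, 9/4) integrate f = log(sqrt(t))/sqrt(t) against the kernel

2**(1 - 2*s)*(4**s*(4*s + 1)*(4*s**2 - 4*s + 1)*uppergamma(2*s, 1/2) - 4**s*(4*s + 1)*(4*s**2 - 4*s + 1)*uppergamma(2*s, 1) + 4**s*(12*s + 3)/3 + 9**s*s*(4*s + 1)*(-4*log(2) + 4*log(3))/3 + 9**s*(-8*s - 2)/3 + 9**s*(4*s + 1)*(-2*log(3) + 2*log(2))/3 + sqrt(2)*(12*s**2 - 12*s + 3)/3)/((4*s + 1)*(4*s**2 - 4*s + 1))
  Re(s) > -1/4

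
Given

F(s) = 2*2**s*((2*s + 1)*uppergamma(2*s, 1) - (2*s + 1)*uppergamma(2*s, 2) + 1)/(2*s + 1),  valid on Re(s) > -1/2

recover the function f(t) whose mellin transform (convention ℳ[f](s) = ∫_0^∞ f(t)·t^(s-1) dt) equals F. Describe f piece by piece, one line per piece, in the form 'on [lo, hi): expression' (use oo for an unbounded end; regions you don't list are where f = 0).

on [0, 2): sqrt(2)*sqrt(t)/2
on [2, 8): exp(-sqrt(2)*sqrt(t)/2)

invert the common scale on t to get sqrt(t) on [0, 1); exp(-sqrt(t)) on [1, 4)
strip the power substitution: t on [0, 1); exp(-t) on [1, 2)
cuts at 2: linearity sums the 2 kernel integrals
[0, 2) adds the kernel integral of sqrt(2)*sqrt(t)/2
segment [2, 8) carries exp(-sqrt(2)*sqrt(t)/2); integrate it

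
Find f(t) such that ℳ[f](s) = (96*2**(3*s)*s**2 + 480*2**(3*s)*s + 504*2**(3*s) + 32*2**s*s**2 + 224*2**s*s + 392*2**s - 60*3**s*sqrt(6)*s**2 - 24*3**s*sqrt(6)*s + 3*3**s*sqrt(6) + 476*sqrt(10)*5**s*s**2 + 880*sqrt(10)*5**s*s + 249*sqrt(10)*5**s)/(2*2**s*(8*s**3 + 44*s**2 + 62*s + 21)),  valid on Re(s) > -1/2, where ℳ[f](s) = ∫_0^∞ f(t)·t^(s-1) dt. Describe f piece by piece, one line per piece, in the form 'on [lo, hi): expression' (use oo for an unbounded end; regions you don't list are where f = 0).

split f at 1, 3/2, 5/2: ℳ[f](s) collects 4 kernel integrals
on [0, 1): add ∫ 6*sqrt(t)·t^(s-1) dt
between 1 and 3/2 the integrand is 4*t**(3/2)·t^(s-1)
∫ over [3/2, 5/2) of 4*t**(7/2)·t^(s-1) joins the sum
the [5/2, 4) slice contributes ∫ 3*sqrt(t)·t^(s-1) dt

on [0, 1): 6*sqrt(t)
on [1, 3/2): 4*t**(3/2)
on [3/2, 5/2): 4*t**(7/2)
on [5/2, 4): 3*sqrt(t)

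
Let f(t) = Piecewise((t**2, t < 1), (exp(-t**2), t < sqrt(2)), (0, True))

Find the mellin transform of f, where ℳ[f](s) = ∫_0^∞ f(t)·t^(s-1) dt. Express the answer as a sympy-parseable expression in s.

back out the power substitution: t on [0, 1); exp(-t) on [1, 2)
cuts at 1: linearity sums the 2 kernel integrals
segment [0, 1) carries t**2; integrate it
on [1, sqrt(2)) integrate f = exp(-t**2) against the kernel

((s + 2)*uppergamma(s/2, 1) - (s + 2)*uppergamma(s/2, 2) + 2)/(2*(s + 2))
  Re(s) > -2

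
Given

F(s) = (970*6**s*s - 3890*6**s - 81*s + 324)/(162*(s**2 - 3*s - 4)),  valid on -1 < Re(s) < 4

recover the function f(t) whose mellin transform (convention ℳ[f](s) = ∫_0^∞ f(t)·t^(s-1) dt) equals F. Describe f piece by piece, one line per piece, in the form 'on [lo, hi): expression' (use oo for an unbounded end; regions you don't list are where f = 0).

peel off the common scale on t: t on [0, 1/2); 2*t on [1/2, 3); t**(-4) on [3, ∞)
slice at 1, 6, transform all 3 pieces, and sum them
segment [0, 1) carries t/2; integrate it
segment 1 to 6 holds t; add its integral
piece [6, ∞): integrate 16/t**4 against the kernel

on [0, 1): t/2
on [1, 6): t
on [6, oo): 16/t**4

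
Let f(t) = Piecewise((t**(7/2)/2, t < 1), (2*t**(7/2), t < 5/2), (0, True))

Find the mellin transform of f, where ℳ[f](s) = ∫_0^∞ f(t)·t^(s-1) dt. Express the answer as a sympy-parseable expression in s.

cuts at 1: linearity sums the 2 kernel integrals
[0, 1) adds the kernel integral of t**(7/2)/2
on [1, 5/2) integrate f = 2*t**(7/2) against the kernel

(4*(5/2)**(s + 7/2) - 3)/(2*s + 7)
  Re(s) > -7/2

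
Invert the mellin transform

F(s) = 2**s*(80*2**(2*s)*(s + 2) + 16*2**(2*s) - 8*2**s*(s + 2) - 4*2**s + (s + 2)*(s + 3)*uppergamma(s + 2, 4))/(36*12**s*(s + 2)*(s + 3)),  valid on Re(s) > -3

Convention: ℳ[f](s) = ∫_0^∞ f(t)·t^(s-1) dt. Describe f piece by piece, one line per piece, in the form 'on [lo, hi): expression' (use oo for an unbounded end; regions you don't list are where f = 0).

on [0, 1/3): 3*t**3
on [1/3, 2/3): t**2*(6*t + 1)
on [2/3, oo): t**2*exp(-6*t)

the shared t-power comes off first: 3*t on [0, 1/3); 6*t + 1 on [1/3, 2/3); exp(-6*t) on [2/3, ∞)
peel off the common scale on t: t on [0, 1); 2*t + 1 on [1, 2); exp(-2*t) on [2, ∞)
along the cuts 1/3, 2/3, ℳ[f](s) splits into 3 integrals
between 0 and 1/3 the integrand is 3*t**3·t^(s-1)
on [1/3, 2/3): add ∫ t**2*(6*t + 1)·t^(s-1) dt
on [2/3, ∞) integrate f = t**2*exp(-6*t) against the kernel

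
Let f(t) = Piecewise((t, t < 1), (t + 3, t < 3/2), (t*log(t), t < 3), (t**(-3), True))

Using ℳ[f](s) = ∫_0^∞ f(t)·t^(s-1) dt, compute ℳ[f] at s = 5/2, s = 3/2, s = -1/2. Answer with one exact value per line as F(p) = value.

F(5/2) = -226*sqrt(3)/147 - 27*sqrt(6)*log(3)/56 - 6/5 + 27*sqrt(6)*log(2)/56 + 3861*sqrt(6)/1960 + 54*sqrt(3)*log(3)/7
F(3/2) = -922*sqrt(3)/675 - 2 + 213*sqrt(6)/100 + log(2**(9*sqrt(6)/20)*3**(-9*sqrt(6)/20 + 18*sqrt(3)/5))
F(-1/2) = -2266*sqrt(3)/567 + sqrt(6) + log(2**(sqrt(6))*3**(-sqrt(6) + 2*sqrt(3))) + 6

linearity at 1, 3/2, 3 turns ℳ[f](s) into 4 summed integrals
over [0, 1), the kernel integral of t enters the sum
segment 1 to 3/2 holds (t + 3); add its integral
[3/2, 3) adds the kernel integral of t*log(t)
[3, ∞) adds the kernel integral of t**(-3)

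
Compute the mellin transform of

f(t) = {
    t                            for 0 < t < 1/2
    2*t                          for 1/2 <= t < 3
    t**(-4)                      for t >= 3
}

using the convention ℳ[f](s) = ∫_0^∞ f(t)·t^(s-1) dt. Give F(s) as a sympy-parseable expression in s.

(970*6**s*s - 3890*6**s - 81*s + 324)/(162*2**s*(s**2 - 3*s - 4))
  -1 < Re(s) < 4

slice at 1/2, 3, transform all 3 pieces, and sum them
[0, 1/2) adds the kernel integral of t
the [1/2, 3) slice contributes ∫ 2*t·t^(s-1) dt
between 3 and ∞ the integrand is t**(-4)·t^(s-1)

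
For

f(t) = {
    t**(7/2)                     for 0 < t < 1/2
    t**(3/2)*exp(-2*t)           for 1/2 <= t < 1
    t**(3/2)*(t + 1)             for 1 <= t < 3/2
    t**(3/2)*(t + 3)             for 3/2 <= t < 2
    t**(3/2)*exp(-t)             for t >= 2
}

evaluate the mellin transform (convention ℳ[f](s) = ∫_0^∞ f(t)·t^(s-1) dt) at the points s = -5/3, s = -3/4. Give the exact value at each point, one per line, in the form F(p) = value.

F(-5/3) = 2**(1/6)*(-858*2**(2/3) - 110*uppergamma(-1/6, 2) + 55*2**(5/6)*uppergamma(-1/6, 2) + 15 + 110*uppergamma(-1/6, 1) + 264*2**(5/6) + 440*3**(5/6))/110
F(-3/4) = 2**(1/4)*(-616*3**(3/4) - 440*2**(3/4) - 231*uppergamma(3/4, 2) + 21 + 231*2**(3/4)*uppergamma(3/4, 2) + 231*uppergamma(3/4, 1) + 2376*sqrt(2))/462

strip the shared t-power: t**3 on [0, 1/2); t*exp(-2*t) on [1/2, 1); t*(t + 1) on [1, 3/2); …
peel off the shared t-power: t**2 on [0, 1/2); exp(-2*t) on [1/2, 1); t + 1 on [1, 3/2); …
integrate the 5 segments split at 1/2, 1, 3/2, 2, then add the results
segment [0, 1/2) carries t**(7/2); integrate it
over [1/2, 1), the kernel integral of t**(3/2)*exp(-2*t) enters the sum
on [1, 3/2) integrate f = t**(3/2)*(t + 1) against the kernel
[3/2, 2) adds the kernel integral of t**(3/2)*(t + 3)
∫ t**(3/2)*exp(-t)·t^(s-1) over [2, ∞)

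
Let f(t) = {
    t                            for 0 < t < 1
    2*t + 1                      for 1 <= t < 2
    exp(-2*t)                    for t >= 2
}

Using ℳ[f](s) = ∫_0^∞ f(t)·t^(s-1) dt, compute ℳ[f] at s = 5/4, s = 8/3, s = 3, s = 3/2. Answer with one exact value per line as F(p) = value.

F(5/4) = -56/45 + 2**(3/4)*uppergamma(5/4, 4)/4 + 232*2**(1/4)/45
F(8/3) = -57/88 + 2**(1/3)*uppergamma(8/3, 4)/8 + 129*2**(2/3)/22
F(3) = 13*exp(-4)/4 + 121/12
F(3/2) = -16/15 + sqrt(2)*sqrt(pi)*erfc(2)/8 + sqrt(2)*exp(-4)/2 + 68*sqrt(2)/15

integrate the 3 segments split at 1, 2, then add the results
over [0, 1), the kernel integral of t enters the sum
between 1 and 2 the integrand is (2*t + 1)·t^(s-1)
∫ over [2, ∞) of exp(-2*t)·t^(s-1) joins the sum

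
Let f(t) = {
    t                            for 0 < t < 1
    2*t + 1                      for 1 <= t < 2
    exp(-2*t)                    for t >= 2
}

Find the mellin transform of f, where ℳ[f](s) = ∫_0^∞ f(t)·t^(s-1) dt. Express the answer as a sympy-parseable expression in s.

treat the 3 regions marked off by 1, 2 separately and sum
∫ t·t^(s-1) over [0, 1)
∫ over [1, 2) of (2*t + 1)·t^(s-1) joins the sum
piece [2, ∞): integrate exp(-2*t) against the kernel

(2**s*s*(s + 1)*uppergamma(s, 4) - 2*4**s*s - 4**s + 5*8**s*s + 8**s)/(4**s*s*(s + 1))
  Re(s) > -1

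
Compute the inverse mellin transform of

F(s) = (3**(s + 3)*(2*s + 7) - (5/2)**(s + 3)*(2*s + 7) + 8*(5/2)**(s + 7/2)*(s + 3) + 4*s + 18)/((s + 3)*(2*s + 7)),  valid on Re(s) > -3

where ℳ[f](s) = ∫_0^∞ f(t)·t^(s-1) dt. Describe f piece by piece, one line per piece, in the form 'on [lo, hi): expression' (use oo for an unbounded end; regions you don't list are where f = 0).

breakpoints 1, 5/2: one integral from each of the 3 segments
∫ over [0, 1) of 6*t**3·t^(s-1) joins the sum
for t in [1, 5/2): the term is ∫ 4*t**(7/2)·t^(s-1)
on [5/2, 3) integrate f = t**3 against the kernel

on [0, 1): 6*t**3
on [1, 5/2): 4*t**(7/2)
on [5/2, 3): t**3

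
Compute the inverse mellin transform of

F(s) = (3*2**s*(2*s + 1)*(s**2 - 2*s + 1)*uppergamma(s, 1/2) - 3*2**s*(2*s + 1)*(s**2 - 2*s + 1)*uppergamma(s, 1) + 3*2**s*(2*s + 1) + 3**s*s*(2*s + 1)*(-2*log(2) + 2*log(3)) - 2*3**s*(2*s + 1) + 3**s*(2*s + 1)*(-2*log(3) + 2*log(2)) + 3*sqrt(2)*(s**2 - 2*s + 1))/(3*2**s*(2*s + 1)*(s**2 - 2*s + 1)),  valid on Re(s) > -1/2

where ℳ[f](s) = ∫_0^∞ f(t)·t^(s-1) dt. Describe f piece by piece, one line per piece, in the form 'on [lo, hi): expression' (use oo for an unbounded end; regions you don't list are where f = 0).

f breaks at 1/2, 1 into 3 integrals to sum
for t in [0, 1/2): the term is ∫ sqrt(t)·t^(s-1)
over [1/2, 1), the kernel integral of exp(-t) enters the sum
∫ log(t)/t·t^(s-1) over [1, 3/2)

on [0, 1/2): sqrt(t)
on [1/2, 1): exp(-t)
on [1, 3/2): log(t)/t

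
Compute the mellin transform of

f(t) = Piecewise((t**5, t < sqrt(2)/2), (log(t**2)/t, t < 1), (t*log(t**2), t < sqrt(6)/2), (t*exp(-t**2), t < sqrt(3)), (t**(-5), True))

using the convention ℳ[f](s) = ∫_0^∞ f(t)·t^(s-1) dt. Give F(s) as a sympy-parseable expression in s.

2**(-s/2 - 1/2)*(27*2**(s/2 + 1/2)*(-s + (s + 1)**2/4)*(s/2 - 5/2)*(s/2 + 5/2)*(s + 1)**2*uppergamma(s/2 + 1/2, 3/2) - 27*2**(s/2 + 1/2)*(-s + (s + 1)**2/4)*(s/2 - 5/2)*(s/2 + 5/2)*(s + 1)**2*uppergamma(s/2 + 1/2, 3) + 108*2**(s/2 + 1/2)*(-s + (s + 1)**2/4)*(s/2 - 5/2)*(s/2 + 5/2) - 27*2**(s/2 + 1/2)*(s/2 - 5/2)*(s/2 + 5/2)*(s + 1)**2 - 54*3**(s/2 + 1/2)*(-s + (s + 1)**2/4)*(s/2 - 5/2)*(s/2 + 5/2)*(s + 1)*log(2) + 54*3**(s/2 + 1/2)*(-s + (s + 1)**2/4)*(s/2 - 5/2)*(s/2 + 5/2)*(s + 1)*log(3) - 108*3**(s/2 + 1/2)*(-s + (s + 1)**2/4)*(s/2 - 5/2)*(s/2 + 5/2) - 6**(s/2 + 1/2)*(-s + (s + 1)**2/4)*(s/2 + 5/2)*(s + 1)**2 + 27*(-s + (s + 1)**2/4)*(s/2 - 5/2)*(s + 1)**2/4 + 27*(s/2 - 5/2)*(s/2 + 5/2)*(s + 1)**3*log(2) - 54*(s/2 - 5/2)*(s/2 + 5/2)*(s + 1)**2*log(2) + 54*(s/2 - 5/2)*(s/2 + 5/2)*(s + 1)**2)/(54*(-s + (s + 1)**2/4)*(s/2 - 5/2)*(s/2 + 5/2)*(s + 1)**2)
  -5 < Re(s) < 5

the shared t-power comes off first: t**4 on [0, sqrt(2)/2); log(t**2)/t**2 on [sqrt(2)/2, 1); log(t**2) on [1, sqrt(6)/2); …
reversing the power substitution: t**2 on [0, 1/2); log(t)/t on [1/2, 1); log(t) on [1, 3/2); …
cuts at sqrt(2)/2, 1, sqrt(6)/2, sqrt(3): linearity sums the 5 kernel integrals
the [0, sqrt(2)/2) slice contributes ∫ t**5·t^(s-1) dt
[sqrt(2)/2, 1) adds the kernel integral of log(t**2)/t
over [1, sqrt(6)/2), the kernel integral of t*log(t**2) enters the sum
piece [sqrt(6)/2, sqrt(3)): integrate t*exp(-t**2) against the kernel
over [sqrt(3), ∞), the kernel integral of t**(-5) enters the sum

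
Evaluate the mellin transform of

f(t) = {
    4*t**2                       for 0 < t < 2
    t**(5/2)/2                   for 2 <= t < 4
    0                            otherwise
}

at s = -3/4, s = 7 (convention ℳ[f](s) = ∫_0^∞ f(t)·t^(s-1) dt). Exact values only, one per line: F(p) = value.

along the cuts 2, ℳ[f](s) splits into 2 integrals
segment [0, 2) carries 4*t**2; integrate it
piece [2, 4): integrate t**(5/2)/2 against the kernel

F(-3/4) = -4*2**(3/4)/7 + 16*sqrt(2)/7 + 32*2**(1/4)/5
F(7) = 4757504/171 - 512*sqrt(2)/19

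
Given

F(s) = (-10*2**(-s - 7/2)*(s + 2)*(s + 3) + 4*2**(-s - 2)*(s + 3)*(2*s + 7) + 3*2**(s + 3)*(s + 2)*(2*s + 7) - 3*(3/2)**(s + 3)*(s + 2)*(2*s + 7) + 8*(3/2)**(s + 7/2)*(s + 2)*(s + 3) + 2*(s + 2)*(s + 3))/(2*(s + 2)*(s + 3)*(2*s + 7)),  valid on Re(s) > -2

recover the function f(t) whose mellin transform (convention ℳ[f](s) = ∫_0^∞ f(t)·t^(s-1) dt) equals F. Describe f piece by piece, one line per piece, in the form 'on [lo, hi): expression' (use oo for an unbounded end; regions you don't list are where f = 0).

f breaks at 1/2, 1, 3/2 into 4 integrals to sum
on [0, 1/2) integrate f = 2*t**2 against the kernel
∫ 5*t**(7/2)/2·t^(s-1) over [1/2, 1)
∫ over [1, 3/2) of 2*t**(7/2)·t^(s-1) joins the sum
segment [3/2, 2) carries 3*t**3/2; integrate it

on [0, 1/2): 2*t**2
on [1/2, 1): 5*t**(7/2)/2
on [1, 3/2): 2*t**(7/2)
on [3/2, 2): 3*t**3/2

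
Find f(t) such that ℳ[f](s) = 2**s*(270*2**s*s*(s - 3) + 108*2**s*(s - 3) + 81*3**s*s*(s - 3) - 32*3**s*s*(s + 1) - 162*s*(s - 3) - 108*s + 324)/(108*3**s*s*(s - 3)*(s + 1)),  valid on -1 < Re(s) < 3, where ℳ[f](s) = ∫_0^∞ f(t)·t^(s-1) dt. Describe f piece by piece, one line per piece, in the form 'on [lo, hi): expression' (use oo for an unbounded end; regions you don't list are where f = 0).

on [0, 2/3): 3*t/4
on [2/3, 4/3): 3*t/2 + 1
on [4/3, 2): 3*t/8
on [2, oo): 64/(27*t**3)

reversing the common scale on t: 3*t/2 on [0, 1/3); 3*t + 1 on [1/3, 2/3); 3*t/4 on [2/3, 1); …
strip the common scale on t: t on [0, 1/2); 2*t + 1 on [1/2, 1); t/2 on [1, 3/2); …
linearity at 2/3, 4/3, 2 turns ℳ[f](s) into 4 summed integrals
[0, 2/3) adds the kernel integral of 3*t/4
the [2/3, 4/3) slice contributes ∫ (3*t/2 + 1)·t^(s-1) dt
segment [4/3, 2) carries 3*t/8; integrate it
[2, ∞) adds the kernel integral of 64/(27*t**3)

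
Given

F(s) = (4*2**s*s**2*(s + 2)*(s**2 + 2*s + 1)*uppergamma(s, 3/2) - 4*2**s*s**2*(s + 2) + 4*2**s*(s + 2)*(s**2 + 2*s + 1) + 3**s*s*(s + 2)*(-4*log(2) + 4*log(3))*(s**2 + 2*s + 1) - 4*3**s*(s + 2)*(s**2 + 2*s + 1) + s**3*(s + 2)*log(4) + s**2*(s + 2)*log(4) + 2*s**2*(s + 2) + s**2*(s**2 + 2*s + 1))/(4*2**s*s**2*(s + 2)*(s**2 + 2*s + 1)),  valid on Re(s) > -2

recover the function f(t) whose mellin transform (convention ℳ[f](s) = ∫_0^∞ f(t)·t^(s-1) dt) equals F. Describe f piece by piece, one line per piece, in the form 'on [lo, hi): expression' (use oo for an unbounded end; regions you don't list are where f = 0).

on [0, 1/2): t**2
on [1/2, 1): t*log(t)
on [1, 3/2): log(t)
on [3/2, oo): exp(-t)

summing 4 kernel integrals split by 1/2, 1, 3/2 yields ℳ[f](s)
the [0, 1/2) slice contributes ∫ t**2·t^(s-1) dt
between 1/2 and 1 the integrand is t*log(t)·t^(s-1)
[1, 3/2) adds the kernel integral of log(t)
on [3/2, ∞): add ∫ exp(-t)·t^(s-1) dt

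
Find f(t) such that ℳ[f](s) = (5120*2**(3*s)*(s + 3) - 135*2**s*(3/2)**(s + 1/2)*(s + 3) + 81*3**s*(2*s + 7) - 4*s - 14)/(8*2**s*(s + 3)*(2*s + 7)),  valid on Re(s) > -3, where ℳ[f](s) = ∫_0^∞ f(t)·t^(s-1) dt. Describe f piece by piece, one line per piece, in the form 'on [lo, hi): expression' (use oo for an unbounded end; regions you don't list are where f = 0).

on [0, 1/2): t**3
on [1/2, 3/2): 3*t**3
on [3/2, 4): 5*t**(7/2)/2

slice at 1/2, 3/2, transform all 3 pieces, and sum them
on [0, 1/2): add ∫ t**3·t^(s-1) dt
over [1/2, 3/2), the kernel integral of 3*t**3 enters the sum
on [3/2, 4) integrate f = 5*t**(7/2)/2 against the kernel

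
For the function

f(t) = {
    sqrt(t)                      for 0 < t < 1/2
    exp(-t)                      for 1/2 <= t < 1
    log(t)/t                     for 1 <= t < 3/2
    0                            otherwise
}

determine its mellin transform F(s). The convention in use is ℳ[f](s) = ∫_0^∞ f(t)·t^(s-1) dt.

along the cuts 1/2, 1, ℳ[f](s) splits into 3 integrals
on [0, 1/2): add ∫ sqrt(t)·t^(s-1) dt
segment 1/2 to 1 holds exp(-t); add its integral
on [1, 3/2) integrate f = log(t)/t against the kernel

(3*2**s*(2*s + 1)*(s**2 - 2*s + 1)*uppergamma(s, 1/2) - 3*2**s*(2*s + 1)*(s**2 - 2*s + 1)*uppergamma(s, 1) + 3*2**s*(2*s + 1) + 3**s*s*(2*s + 1)*(-2*log(2) + 2*log(3)) - 2*3**s*(2*s + 1) + 3**s*(2*s + 1)*(-2*log(3) + 2*log(2)) + 3*sqrt(2)*(s**2 - 2*s + 1))/(3*2**s*(2*s + 1)*(s**2 - 2*s + 1))
  Re(s) > -1/2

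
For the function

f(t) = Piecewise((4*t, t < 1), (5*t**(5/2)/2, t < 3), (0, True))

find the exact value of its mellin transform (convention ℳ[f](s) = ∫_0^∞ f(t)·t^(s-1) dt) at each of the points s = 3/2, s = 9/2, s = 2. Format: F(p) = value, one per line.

F(3/2) = 258/5
F(9/2) = 60171/77
F(2) = 7/9 + 45*sqrt(3)

breakpoints 1: one integral from each of the 2 segments
for t in [0, 1): the term is ∫ 4*t·t^(s-1)
[1, 3) adds the kernel integral of 5*t**(5/2)/2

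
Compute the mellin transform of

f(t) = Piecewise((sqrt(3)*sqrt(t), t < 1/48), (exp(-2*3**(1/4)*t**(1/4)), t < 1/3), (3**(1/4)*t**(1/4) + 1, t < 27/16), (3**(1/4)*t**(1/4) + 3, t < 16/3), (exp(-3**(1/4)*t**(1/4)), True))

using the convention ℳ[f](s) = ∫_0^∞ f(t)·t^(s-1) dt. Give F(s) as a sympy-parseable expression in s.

strip the common scale on t: sqrt(t) on [0, 1/16); exp(-2*t**(1/4)) on [1/16, 1); t**(1/4) + 1 on [1, 81/16); …
remove the power substitution first: t on [0, 1/4); exp(-2*sqrt(t)) on [1/4, 1); sqrt(t) + 1 on [1, 9/4); …
reversing the power substitution: t**2 on [0, 1/2); exp(-2*t) on [1/2, 1); t + 1 on [1, 3/2); …
along the cuts 1/48, 1/3, 27/16, 16/3, ℳ[f](s) splits into 5 integrals
∫ sqrt(3)*sqrt(t)·t^(s-1) over [0, 1/48)
∫ exp(-2*3**(1/4)*t**(1/4))·t^(s-1) over [1/48, 1/3)
segment 1/3 to 27/16 holds (3**(1/4)*t**(1/4) + 1); add its integral
∫ over [27/16, 16/3) of (3**(1/4)*t**(1/4) + 3)·t^(s-1) joins the sum
over [16/3, ∞), the kernel integral of exp(-3**(1/4)*t**(1/4)) enters the sum

(40*2**(8*s)*s*(2*s + 1) + 6*2**(8*s)*(2*s + 1) + 8*2**(4*s)*s*(2*s + 1)*(4*s + 1)*uppergamma(4*s, 2) - 16*2**(4*s)*s*(2*s + 1) - 2*2**(4*s)*(2*s + 1) - 16*81**s*s*(2*s + 1) - 4*81**s*(2*s + 1) + 8*s*(2*s + 1)*(4*s + 1)*uppergamma(4*s, 1) - 8*s*(2*s + 1)*(4*s + 1)*uppergamma(4*s, 2) + s*(4*s + 1))/(2*48**s*s*(2*s + 1)*(4*s + 1))
  Re(s) > -1/2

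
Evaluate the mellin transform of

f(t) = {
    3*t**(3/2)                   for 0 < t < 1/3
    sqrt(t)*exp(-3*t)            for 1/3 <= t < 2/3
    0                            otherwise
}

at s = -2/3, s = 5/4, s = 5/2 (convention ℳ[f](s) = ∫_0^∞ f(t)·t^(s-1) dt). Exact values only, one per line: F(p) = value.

F(-2/3) = 3**(1/6)*(-uppergamma(-1/6, 2) + uppergamma(-1/6, 1) + 6/5)
F(5/4) = 3**(1/4)*(-11*uppergamma(7/4, 2) + 4 + 11*uppergamma(7/4, 1))/99
F(5/2) = (-40 + exp(2) + 20*E)*exp(-2)/108

undo the shared t-power: 3*t on [0, 1/3); exp(-3*t) on [1/3, 2/3)
peel off the common scale on t: t on [0, 1); exp(-t) on [1, 2)
integrate the 2 segments split at 1/3, then add the results
∫ over [0, 1/3) of 3*t**(3/2)·t^(s-1) joins the sum
the [1/3, 2/3) slice contributes ∫ sqrt(t)*exp(-3*t)·t^(s-1) dt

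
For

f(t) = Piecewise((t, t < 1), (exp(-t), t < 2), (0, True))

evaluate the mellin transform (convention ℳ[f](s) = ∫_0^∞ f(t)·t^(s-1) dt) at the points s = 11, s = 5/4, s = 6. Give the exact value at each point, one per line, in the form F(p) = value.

F(11) = -26813184*exp(-2) + 1/12 + 9864101*exp(-1)
F(5/4) = -uppergamma(5/4, 2) + uppergamma(5/4, 1) + 4/9
F(6) = -872*exp(-2) + 1/7 + 326*exp(-1)

slice at 1, transform all 2 pieces, and sum them
∫ over [0, 1) of t·t^(s-1) joins the sum
[1, 2) adds the kernel integral of exp(-t)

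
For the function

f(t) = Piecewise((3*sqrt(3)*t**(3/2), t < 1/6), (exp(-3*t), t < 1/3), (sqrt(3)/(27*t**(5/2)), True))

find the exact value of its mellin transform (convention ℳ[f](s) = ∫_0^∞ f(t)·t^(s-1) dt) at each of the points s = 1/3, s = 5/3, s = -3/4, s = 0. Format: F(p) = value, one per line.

undo the common scale on t: t**(3/2) on [0, 1/2); exp(-t) on [1/2, 1); t**(-5/2) on [1, ∞)
integrate the 3 segments split at 1/6, 1/3, then add the results
on [0, 1/6): add ∫ 3*sqrt(3)*t**(3/2)·t^(s-1) dt
the [1/6, 1/3) slice contributes ∫ exp(-3*t)·t^(s-1) dt
on [1/3, ∞): add ∫ sqrt(3)/(27*t**(5/2))·t^(s-1) dt

F(1/3) = 3**(2/3)*(-286*uppergamma(1/3, 1) + 39*2**(1/6) + 132 + 286*uppergamma(1/3, 1/2))/858
F(5/3) = 3**(1/3)*(-760*uppergamma(5/3, 1) + 15*2**(5/6) + 760*uppergamma(5/3, 1/2) + 912)/6840
F(-3/4) = 3**(3/4)*(-uppergamma(-3/4, 1) + 4/13 + uppergamma(-3/4, 1/2) + 2*2**(1/4)/3)
F(0) = Ei(-1) + sqrt(2)/6 + 2/5 - Ei(-1/2)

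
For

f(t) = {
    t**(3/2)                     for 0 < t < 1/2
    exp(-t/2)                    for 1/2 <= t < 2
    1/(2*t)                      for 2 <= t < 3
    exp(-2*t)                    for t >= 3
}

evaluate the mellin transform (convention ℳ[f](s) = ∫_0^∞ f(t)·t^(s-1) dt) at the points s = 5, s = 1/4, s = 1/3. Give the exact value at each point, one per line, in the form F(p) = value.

F(5) = -2080*exp(-1) + sqrt(2)/832 + 345*exp(-6)/4 + 65/8 + 7889*exp(-1/4)/8
F(1/4) = -2**(1/4)*uppergamma(1/4, 1) - 2*3**(1/4)/9 + 2**(3/4)*uppergamma(1/4, 6)/2 + 10*2**(1/4)/21 + 2**(1/4)*uppergamma(1/4, 1/4)
F(1/3) = -3**(1/3)/4 - 2**(1/3)*uppergamma(1/3, 1) + 2**(2/3)*uppergamma(1/3, 6)/2 + 3*2**(1/6)/22 + 3*2**(1/3)/8 + 2**(1/3)*uppergamma(1/3, 1/4)

breakpoints 1/2, 2, 3: one integral from each of the 4 segments
segment 0 to 1/2 holds t**(3/2); add its integral
segment 1/2 to 2 holds exp(-t/2); add its integral
segment 2 to 3 holds 1/(2*t); add its integral
segment [3, ∞) carries exp(-2*t); integrate it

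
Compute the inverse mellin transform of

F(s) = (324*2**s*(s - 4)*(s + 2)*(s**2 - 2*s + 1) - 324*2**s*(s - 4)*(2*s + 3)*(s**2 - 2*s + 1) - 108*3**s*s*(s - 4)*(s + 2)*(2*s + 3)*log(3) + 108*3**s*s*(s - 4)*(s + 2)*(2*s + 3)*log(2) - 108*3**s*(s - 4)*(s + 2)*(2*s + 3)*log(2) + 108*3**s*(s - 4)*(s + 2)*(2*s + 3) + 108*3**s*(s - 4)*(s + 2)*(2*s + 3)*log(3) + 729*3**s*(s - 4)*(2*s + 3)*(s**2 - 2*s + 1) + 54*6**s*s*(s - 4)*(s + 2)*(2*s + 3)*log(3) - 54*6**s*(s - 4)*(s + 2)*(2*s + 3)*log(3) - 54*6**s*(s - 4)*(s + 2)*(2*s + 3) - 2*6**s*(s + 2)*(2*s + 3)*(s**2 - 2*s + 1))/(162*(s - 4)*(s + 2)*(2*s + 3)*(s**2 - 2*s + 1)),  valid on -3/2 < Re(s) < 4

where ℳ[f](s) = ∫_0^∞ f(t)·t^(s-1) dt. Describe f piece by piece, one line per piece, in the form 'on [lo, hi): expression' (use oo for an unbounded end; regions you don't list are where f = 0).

on [0, 2): sqrt(2)*t**(3/2)/4
on [2, 3): t**2/2
on [3, 6): 2*log(t/2)/t
on [6, oo): 16/t**4

the common scale on t comes off first: t**(3/2) on [0, 1); 2*t**2 on [1, 3/2); log(t)/t on [3/2, 3); …
along the cuts 2, 3, 6, ℳ[f](s) splits into 4 integrals
on [0, 2) integrate f = sqrt(2)*t**(3/2)/4 against the kernel
segment 2 to 3 holds t**2/2; add its integral
∫ 2*log(t/2)/t·t^(s-1) over [3, 6)
∫ 16/t**4·t^(s-1) over [6, ∞)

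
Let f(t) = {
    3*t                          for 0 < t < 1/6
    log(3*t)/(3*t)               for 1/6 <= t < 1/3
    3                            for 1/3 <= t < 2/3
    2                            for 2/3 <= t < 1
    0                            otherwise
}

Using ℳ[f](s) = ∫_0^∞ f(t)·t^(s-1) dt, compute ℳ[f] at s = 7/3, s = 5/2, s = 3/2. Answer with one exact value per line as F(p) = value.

F(7/3) = 6**(2/3)*(-690*2**(1/3) + 140*log(2) + 119 + 640*2**(2/3) + 2880*6**(1/3))/20160
F(5/2) = sqrt(6)*(-2072*sqrt(2) + 420*log(2) + 4357 + 9072*sqrt(6))/68040
F(3/2) = sqrt(6)*(-180*sqrt(2) + 60*log(2) + 203 + 120*sqrt(6))/540

strip the common scale on t: t on [0, 1/2); log(t)/t on [1/2, 1); 3 on [1, 2); …
decompose at 1/6, 1/3, 2/3; ℳ[f](s) sums the 4 pieces' integrals
on [0, 1/6): add ∫ 3*t·t^(s-1) dt
the [1/6, 1/3) slice contributes ∫ log(3*t)/(3*t)·t^(s-1) dt
[1/3, 2/3) adds the kernel integral of 3
[2/3, 1) adds the kernel integral of 2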